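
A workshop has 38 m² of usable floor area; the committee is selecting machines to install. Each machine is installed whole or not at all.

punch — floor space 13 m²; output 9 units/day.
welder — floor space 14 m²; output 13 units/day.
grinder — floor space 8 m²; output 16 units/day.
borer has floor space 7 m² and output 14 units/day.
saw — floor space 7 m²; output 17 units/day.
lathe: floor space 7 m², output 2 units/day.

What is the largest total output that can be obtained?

60

punch + grinder + borer + saw: floor space 13 + 8 + 7 + 7 = 35 ≤ 38, output 9 + 16 + 14 + 17 = 56.
welder + grinder + borer + saw: floor space 14 + 8 + 7 + 7 = 36 ≤ 38, output 13 + 16 + 14 + 17 = 60.
Best is welder, grinder, borer, and saw with total output 60.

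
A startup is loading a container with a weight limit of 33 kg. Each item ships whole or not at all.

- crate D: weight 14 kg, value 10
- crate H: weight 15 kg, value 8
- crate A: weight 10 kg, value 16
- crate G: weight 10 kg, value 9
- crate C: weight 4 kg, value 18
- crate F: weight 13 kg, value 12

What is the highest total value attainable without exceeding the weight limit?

46

This is an integer program with binary decision variables.
Take crate A, crate C, and crate F: weight 10 + 4 + 13 = 27 ≤ 33, value 16 + 18 + 12 = 46.
No other feasible combination does better.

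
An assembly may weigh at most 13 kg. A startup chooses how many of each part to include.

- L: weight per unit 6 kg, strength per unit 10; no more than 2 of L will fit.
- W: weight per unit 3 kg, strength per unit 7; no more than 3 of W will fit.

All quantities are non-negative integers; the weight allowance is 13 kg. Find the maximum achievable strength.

Take 1×L and 2×W: weight 12 ≤ 13, strength 1·10 + 2·7 = 24.
No other integer combination yields more.

24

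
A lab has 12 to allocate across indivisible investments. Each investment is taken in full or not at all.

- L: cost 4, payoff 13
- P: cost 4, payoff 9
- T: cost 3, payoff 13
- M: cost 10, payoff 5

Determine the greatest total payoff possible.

35

This is a 0-1 knapsack instance.
Take L, P, and T: cost 4 + 4 + 3 = 11 ≤ 12, payoff 13 + 9 + 13 = 35.
No other feasible combination does better.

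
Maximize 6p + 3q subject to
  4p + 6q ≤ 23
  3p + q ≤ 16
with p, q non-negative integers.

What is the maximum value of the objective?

30

Relaxing integrality, the LP optimum is 32.36 at (p,q) = (5.21, 0.357), which is not an integer point.
(p,q)=(5,0): 4·5+6·0=20≤23, 3·5+1·0=15≤16, objective 30.
(p,q)=(4,1): 4·4+6·1=22≤23, 3·4+1·1=13≤16, objective 27.
(p,q)=(4,0): 4·4+6·0=16≤23, 3·4+1·0=12≤16, objective 24.
Maximum is 30 at (p,q)=(5,0).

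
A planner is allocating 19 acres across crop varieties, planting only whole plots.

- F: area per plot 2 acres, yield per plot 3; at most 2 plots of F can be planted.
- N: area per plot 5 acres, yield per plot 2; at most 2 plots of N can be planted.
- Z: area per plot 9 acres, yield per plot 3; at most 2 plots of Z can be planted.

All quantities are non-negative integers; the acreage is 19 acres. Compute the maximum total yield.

F has the best ratio (3/2); taking only F gives at most 2×3 = 6 (stopped by the supply cap of 2).
Mixing does better — 2×F, 1×N, and 1×Z: area 18 ≤ 19, yield 2·3 + 1·2 + 1·3 = 11.

11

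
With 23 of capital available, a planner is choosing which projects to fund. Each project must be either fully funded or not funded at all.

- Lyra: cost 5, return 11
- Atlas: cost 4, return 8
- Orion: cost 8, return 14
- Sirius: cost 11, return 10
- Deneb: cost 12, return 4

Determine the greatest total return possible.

33

Atlas + Orion + Sirius: cost 4 + 8 + 11 = 23 ≤ 23, return 8 + 14 + 10 = 32.
Lyra + Atlas + Sirius: cost 5 + 4 + 11 = 20 ≤ 23, return 11 + 8 + 10 = 29.
Lyra + Atlas + Orion: cost 5 + 4 + 8 = 17 ≤ 23, return 11 + 8 + 14 = 33.
Best is Lyra, Atlas, and Orion with total return 33.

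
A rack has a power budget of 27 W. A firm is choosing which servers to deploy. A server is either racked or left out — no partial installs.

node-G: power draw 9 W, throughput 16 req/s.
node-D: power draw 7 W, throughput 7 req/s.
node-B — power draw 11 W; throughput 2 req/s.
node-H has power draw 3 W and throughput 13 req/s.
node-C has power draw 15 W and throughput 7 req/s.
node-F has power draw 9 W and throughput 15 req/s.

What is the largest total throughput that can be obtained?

44

Allowing fractional choices, the relaxed optimum would be about 50.0, but servers are indivisible.
node-G + node-D + node-H: power draw 9 + 7 + 3 = 19 ≤ 27, throughput 16 + 7 + 13 = 36.
node-G + node-H + node-F: power draw 9 + 3 + 9 = 21 ≤ 27, throughput 16 + 13 + 15 = 44.
node-G + node-D + node-F: power draw 9 + 7 + 9 = 25 ≤ 27, throughput 16 + 7 + 15 = 38.
Best is node-G, node-H, and node-F with total throughput 44.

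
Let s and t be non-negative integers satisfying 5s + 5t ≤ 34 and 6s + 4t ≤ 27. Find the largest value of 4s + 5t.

(s,t)=(0,6): 5·0+5·6=30≤34, 6·0+4·6=24≤27, objective 30.
(s,t)=(1,5): 5·1+5·5=30≤34, 6·1+4·5=26≤27, objective 29.
(s,t)=(0,5): 5·0+5·5=25≤34, 6·0+4·5=20≤27, objective 25.
No feasible integer point exceeds 30.

30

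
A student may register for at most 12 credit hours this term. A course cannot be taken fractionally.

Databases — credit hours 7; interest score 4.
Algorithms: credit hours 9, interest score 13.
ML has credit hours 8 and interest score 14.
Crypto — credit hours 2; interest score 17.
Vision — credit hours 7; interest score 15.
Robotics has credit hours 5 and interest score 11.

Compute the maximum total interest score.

32

Allowing fractional choices, the relaxed optimum would be about 38.7, but courses are indivisible.
Algorithms + Crypto: credit hours 9 + 2 = 11 ≤ 12, interest score 13 + 17 = 30.
ML + Crypto: credit hours 8 + 2 = 10 ≤ 12, interest score 14 + 17 = 31.
Crypto + Vision: credit hours 2 + 7 = 9 ≤ 12, interest score 17 + 15 = 32.
Best is Crypto and Vision with total interest score 32.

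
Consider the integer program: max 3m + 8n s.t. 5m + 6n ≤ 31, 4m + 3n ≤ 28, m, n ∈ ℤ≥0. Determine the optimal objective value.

40

(m,n)=(0,5): 5·0+6·5=30≤31, 4·0+3·5=15≤28, objective 40.
(m,n)=(1,4): 5·1+6·4=29≤31, 4·1+3·4=16≤28, objective 35.
(m,n)=(0,4): 5·0+6·4=24≤31, 4·0+3·4=12≤28, objective 32.
Maximum is 40 at (m,n)=(0,5).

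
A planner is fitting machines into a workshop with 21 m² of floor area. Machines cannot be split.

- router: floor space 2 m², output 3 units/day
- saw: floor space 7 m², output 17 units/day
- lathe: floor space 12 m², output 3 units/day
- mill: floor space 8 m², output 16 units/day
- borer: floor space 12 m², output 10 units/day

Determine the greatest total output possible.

36

This is a 0-1 knapsack instance.
Allowing fractional choices, the relaxed optimum would be about 39.3, but machines are indivisible.
router + saw + mill: floor space 2 + 7 + 8 = 17 ≤ 21, output 3 + 17 + 16 = 36.
saw + mill: floor space 7 + 8 = 15 ≤ 21, output 17 + 16 = 33.
router + saw + borer: floor space 2 + 7 + 12 = 21 ≤ 21, output 3 + 17 + 10 = 30.
Best is router, saw, and mill with total output 36.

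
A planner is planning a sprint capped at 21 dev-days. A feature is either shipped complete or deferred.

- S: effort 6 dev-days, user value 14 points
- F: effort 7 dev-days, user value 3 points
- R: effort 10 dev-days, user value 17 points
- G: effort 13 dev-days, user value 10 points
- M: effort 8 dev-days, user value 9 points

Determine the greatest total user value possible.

31

Allowing fractional choices, the relaxed optimum would be about 36.6, but features are indivisible.
S + R: effort 6 + 10 = 16 ≤ 21, user value 14 + 17 = 31.
R + M: effort 10 + 8 = 18 ≤ 21, user value 17 + 9 = 26.
Best is S and R with total user value 31.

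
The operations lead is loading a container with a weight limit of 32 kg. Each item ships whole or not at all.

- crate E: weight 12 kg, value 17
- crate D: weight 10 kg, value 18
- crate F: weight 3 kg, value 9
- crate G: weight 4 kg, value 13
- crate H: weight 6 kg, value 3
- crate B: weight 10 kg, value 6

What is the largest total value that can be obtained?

57

Take crate E, crate D, crate F, and crate G: weight 12 + 10 + 3 + 4 = 29 ≤ 32, value 17 + 18 + 9 + 13 = 57.
No other feasible combination does better.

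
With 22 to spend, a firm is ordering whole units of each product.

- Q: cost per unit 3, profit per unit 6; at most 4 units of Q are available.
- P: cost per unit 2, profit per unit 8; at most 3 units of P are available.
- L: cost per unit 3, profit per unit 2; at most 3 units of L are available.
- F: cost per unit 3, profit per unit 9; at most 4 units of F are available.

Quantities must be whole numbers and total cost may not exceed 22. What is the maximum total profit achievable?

P has the best ratio (8/2); taking only P gives at most 3×8 = 24 (stopped by the supply cap of 3).
Mixing does better — 1×Q, 3×P, and 4×F: cost 21 ≤ 22, profit 1·6 + 3·8 + 4·9 = 66.

66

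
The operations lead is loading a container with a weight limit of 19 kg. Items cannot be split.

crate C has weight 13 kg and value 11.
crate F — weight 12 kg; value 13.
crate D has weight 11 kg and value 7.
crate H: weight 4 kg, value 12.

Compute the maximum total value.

25

Treat it as a binary knapsack problem.
crate D + crate H: weight 11 + 4 = 15 ≤ 19, value 7 + 12 = 19.
crate F + crate H: weight 12 + 4 = 16 ≤ 19, value 13 + 12 = 25.
crate C + crate H: weight 13 + 4 = 17 ≤ 19, value 11 + 12 = 23.
Best is crate F and crate H with total value 25.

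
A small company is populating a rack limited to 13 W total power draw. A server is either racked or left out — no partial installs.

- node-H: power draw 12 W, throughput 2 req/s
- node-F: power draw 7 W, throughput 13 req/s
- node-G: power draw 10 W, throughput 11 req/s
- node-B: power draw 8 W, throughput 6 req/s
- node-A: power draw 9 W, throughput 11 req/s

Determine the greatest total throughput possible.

Treat it as a binary knapsack problem.
node-F: power draw 7 ≤ 13, throughput 13.
node-A: power draw 9 ≤ 13, throughput 11.
Best is node-F with total throughput 13.

13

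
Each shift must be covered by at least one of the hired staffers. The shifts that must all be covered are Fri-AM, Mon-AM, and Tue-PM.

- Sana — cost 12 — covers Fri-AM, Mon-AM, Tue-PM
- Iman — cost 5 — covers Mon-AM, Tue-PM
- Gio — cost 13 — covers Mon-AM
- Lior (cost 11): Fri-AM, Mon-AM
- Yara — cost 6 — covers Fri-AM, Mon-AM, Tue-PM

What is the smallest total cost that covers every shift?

6

Yara alone covers Fri-AM, Mon-AM, Tue-PM — every shift.
Total cost: 6.
No cover costs less than 6.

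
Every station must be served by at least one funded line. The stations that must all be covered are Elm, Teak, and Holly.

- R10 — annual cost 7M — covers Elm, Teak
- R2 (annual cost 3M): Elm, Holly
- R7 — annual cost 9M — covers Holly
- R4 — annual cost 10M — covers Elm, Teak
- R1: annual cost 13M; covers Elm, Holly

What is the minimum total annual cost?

10

This is an integer covering problem.
Choose R10 and R2: together they cover Elm, Teak, Holly — every station.
Total annual cost: 7 + 3 = 10.
No cover costs less than 10.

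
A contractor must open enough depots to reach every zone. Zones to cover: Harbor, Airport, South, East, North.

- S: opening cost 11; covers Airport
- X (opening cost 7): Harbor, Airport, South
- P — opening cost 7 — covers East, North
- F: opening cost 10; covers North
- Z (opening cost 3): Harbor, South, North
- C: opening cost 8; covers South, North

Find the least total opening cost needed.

The greedy cost-per-new-zone heuristic would pick Z, X, and P for 17, but a cheaper cover exists.
Choose X and P: together they cover Harbor, Airport, South, East, North — every zone.
Total opening cost: 7 + 7 = 14.
No cover costs less than 14.

14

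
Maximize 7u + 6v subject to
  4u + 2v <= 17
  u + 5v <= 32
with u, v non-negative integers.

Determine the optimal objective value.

43

(u,v)=(1,6): 4·1+2·6=16≤17, 1·1+5·6=31≤32, objective 43.
(u,v)=(1,5): 4·1+2·5=14≤17, 1·1+5·5=26≤32, objective 37.
(u,v)=(0,6): 4·0+2·6=12≤17, 1·0+5·6=30≤32, objective 36.
Maximum is 43 at (u,v)=(1,6).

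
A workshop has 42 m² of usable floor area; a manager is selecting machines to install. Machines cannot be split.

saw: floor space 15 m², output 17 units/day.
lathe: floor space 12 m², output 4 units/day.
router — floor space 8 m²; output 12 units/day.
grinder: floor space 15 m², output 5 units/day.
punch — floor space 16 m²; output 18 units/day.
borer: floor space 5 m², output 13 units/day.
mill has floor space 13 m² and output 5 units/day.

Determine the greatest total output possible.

48

router + punch + borer + mill: floor space 8 + 16 + 5 + 13 = 42 ≤ 42, output 12 + 18 + 13 + 5 = 48.
saw + router + punch: floor space 15 + 8 + 16 = 39 ≤ 42, output 17 + 12 + 18 = 47.
saw + punch + borer: floor space 15 + 16 + 5 = 36 ≤ 42, output 17 + 18 + 13 = 48.
The maximum output is 48; one optimal choice is saw, punch, and borer.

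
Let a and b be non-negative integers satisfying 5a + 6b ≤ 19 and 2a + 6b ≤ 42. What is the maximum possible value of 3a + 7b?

21

The continuous relaxation peaks at (0, 3.17) with value 22.17; rounding to a feasible lattice point costs some objective.
(a,b)=(0,3): 5·0+6·3=18≤19, 2·0+6·3=18≤42, objective 21.
(a,b)=(1,2): 5·1+6·2=17≤19, 2·1+6·2=14≤42, objective 17.
No feasible integer point exceeds 21.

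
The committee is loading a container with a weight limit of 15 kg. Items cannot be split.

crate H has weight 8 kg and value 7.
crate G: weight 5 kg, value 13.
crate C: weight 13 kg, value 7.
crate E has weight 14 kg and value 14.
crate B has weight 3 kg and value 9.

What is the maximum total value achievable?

Take crate G and crate B: weight 5 + 3 = 8 ≤ 15, value 13 + 9 = 22.
No other feasible combination does better.

22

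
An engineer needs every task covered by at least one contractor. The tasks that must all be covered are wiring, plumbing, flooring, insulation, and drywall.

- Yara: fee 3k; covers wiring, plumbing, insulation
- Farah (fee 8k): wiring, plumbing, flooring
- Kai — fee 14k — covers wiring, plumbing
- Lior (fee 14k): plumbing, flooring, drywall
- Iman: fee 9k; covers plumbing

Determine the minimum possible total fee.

Choose Yara and Lior: together they cover wiring, plumbing, flooring, insulation, drywall — every task.
Total fee: 3 + 14 = 17.
No cover costs less than 17.

17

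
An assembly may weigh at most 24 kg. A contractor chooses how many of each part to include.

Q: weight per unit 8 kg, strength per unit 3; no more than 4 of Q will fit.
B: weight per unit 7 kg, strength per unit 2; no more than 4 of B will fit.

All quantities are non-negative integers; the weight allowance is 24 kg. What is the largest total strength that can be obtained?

9

Q has the best ratio (3/8); taking only Q gives at most 3×3 = 9 (stopped by the weight limit).
Optimal: 3×Q: weight 24 ≤ 24, strength 3·3 = 9.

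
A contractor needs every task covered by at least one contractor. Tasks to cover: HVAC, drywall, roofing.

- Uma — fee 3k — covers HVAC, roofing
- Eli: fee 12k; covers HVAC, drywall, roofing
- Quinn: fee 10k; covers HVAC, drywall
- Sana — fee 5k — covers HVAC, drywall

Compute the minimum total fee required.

Choose Uma and Sana: together they cover HVAC, drywall, roofing — every task.
Total fee: 3 + 5 = 8.
No cover costs less than 8.

8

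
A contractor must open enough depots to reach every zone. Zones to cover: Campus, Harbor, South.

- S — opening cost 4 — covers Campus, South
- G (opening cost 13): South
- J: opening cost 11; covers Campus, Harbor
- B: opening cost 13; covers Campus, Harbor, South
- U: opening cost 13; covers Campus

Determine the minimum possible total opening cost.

13

This is an integer covering problem.
The greedy cost-per-new-zone heuristic would pick S and J for 15, but a cheaper cover exists.
B alone covers Campus, Harbor, South — every zone.
Total opening cost: 13.
No cover costs less than 13.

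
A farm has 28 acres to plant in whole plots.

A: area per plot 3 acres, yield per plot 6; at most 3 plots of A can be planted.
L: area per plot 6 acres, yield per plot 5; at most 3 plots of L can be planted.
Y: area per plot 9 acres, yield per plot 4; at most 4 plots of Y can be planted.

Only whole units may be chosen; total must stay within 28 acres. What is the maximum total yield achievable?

33

Take 3×A and 3×L: area 27 ≤ 28, yield 3·6 + 3·5 = 33.
A has the best ratio (6/3) and is taken to its limit of 3; remaining capacity is filled optimally with the others.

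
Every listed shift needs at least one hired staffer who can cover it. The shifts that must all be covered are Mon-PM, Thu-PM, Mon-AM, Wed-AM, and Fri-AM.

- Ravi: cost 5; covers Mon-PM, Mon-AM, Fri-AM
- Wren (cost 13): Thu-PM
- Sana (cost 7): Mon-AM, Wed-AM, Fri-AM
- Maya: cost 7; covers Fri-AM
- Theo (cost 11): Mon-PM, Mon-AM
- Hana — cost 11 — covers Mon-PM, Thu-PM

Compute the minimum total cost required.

The greedy cost-per-new-shift heuristic would pick Ravi, Sana, and Hana for 23, but a cheaper cover exists.
Choose Sana and Hana: together they cover Mon-PM, Thu-PM, Mon-AM, Wed-AM, Fri-AM — every shift.
Total cost: 7 + 11 = 18.
No cover costs less than 18.

18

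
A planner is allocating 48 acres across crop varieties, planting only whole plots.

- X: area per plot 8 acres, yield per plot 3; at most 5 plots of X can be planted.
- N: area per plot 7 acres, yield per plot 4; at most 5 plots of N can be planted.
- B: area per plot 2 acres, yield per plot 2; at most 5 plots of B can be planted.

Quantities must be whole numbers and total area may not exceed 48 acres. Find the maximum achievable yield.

30

B has the best ratio (2/2); taking only B gives at most 5×2 = 10 (stopped by the supply cap of 5).
Mixing does better — 5×N and 5×B: area 45 ≤ 48, yield 5·4 + 5·2 = 30.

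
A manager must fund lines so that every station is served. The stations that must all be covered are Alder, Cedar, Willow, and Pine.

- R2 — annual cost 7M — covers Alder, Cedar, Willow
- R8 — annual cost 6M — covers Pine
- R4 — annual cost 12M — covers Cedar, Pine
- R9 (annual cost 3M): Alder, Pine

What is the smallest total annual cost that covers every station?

Choose R2 and R9: together they cover Alder, Cedar, Willow, Pine — every station.
Total annual cost: 7 + 3 = 10.
No cover costs less than 10.

10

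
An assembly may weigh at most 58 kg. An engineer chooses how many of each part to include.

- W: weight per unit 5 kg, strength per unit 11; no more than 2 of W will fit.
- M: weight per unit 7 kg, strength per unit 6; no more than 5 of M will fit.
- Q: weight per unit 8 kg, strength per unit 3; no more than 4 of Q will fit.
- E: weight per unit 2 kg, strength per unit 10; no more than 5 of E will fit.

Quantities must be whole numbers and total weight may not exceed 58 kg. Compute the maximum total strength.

E has the best ratio (10/2); taking only E gives at most 5×10 = 50 (stopped by the supply cap of 5).
Mixing does better — 2×W, 5×M, and 5×E: weight 55 ≤ 58, strength 2·11 + 5·6 + 5·10 = 102.

102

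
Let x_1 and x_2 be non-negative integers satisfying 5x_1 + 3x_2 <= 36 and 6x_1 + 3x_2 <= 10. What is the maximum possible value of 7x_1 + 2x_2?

9

The continuous relaxation peaks at (1.67, 0) with value 11.67; rounding to a feasible lattice point costs some objective.
(x_1,x_2)=(1,1): 5·1+3·1=8≤36, 6·1+3·1=9≤10, objective 9.
(x_1,x_2)=(1,0): 5·1+3·0=5≤36, 6·1+3·0=6≤10, objective 7.
(x_1,x_2)=(0,2): 5·0+3·2=6≤36, 6·0+3·2=6≤10, objective 4.
(x_1,x_2)=(0,1): 5·0+3·1=3≤36, 6·0+3·1=3≤10, objective 2.
No feasible integer point exceeds 9.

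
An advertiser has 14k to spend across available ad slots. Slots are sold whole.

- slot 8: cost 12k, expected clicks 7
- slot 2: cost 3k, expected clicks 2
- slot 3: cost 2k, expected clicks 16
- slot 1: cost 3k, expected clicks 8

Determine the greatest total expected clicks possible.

slot 2 + slot 3 + slot 1: cost 3 + 2 + 3 = 8 ≤ 14, expected clicks 2 + 16 + 8 = 26.
slot 3 + slot 1: cost 2 + 3 = 5 ≤ 14, expected clicks 16 + 8 = 24.
slot 8 + slot 3: cost 12 + 2 = 14 ≤ 14, expected clicks 7 + 16 = 23.
Best is slot 2, slot 3, and slot 1 with total expected clicks 26.

26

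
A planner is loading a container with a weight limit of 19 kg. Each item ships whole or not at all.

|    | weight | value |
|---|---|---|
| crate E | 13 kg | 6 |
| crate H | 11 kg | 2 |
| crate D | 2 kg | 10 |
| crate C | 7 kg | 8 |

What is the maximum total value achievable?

18

Allowing fractional choices, the relaxed optimum would be about 22.6, but items are indivisible.
crate E + crate D: weight 13 + 2 = 15 ≤ 19, value 6 + 10 = 16.
crate H + crate D: weight 11 + 2 = 13 ≤ 19, value 2 + 10 = 12.
crate D + crate C: weight 2 + 7 = 9 ≤ 19, value 10 + 8 = 18.
Best is crate D and crate C with total value 18.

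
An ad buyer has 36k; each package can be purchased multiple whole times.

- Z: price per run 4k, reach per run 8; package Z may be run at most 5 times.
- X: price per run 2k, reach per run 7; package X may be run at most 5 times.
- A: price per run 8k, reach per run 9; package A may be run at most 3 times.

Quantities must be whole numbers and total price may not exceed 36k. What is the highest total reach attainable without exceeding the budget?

77

X has the best ratio (7/2); taking only X gives at most 5×7 = 35 (stopped by the supply cap of 5).
Mixing does better — 5×Z, 4×X, and 1×A: price 36 ≤ 36, reach 5·8 + 4·7 + 1·9 = 77.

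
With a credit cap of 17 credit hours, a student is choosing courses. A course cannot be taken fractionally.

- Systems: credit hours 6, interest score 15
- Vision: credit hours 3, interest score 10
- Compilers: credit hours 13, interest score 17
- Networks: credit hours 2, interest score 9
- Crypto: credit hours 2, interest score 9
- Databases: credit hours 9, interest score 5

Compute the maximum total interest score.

43

Compilers + Networks + Crypto: credit hours 13 + 2 + 2 = 17 ≤ 17, interest score 17 + 9 + 9 = 35.
Systems + Vision + Networks + Crypto: credit hours 6 + 3 + 2 + 2 = 13 ≤ 17, interest score 15 + 10 + 9 + 9 = 43.
Best is Systems, Vision, Networks, and Crypto with total interest score 43.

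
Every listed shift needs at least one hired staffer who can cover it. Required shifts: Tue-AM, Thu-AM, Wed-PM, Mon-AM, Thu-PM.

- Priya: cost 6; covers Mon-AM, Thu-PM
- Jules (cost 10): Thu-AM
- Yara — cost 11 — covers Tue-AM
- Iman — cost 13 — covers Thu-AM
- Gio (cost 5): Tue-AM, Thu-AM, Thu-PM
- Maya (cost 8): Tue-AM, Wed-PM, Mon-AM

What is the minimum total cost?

Choose Gio and Maya: together they cover Tue-AM, Thu-AM, Wed-PM, Mon-AM, Thu-PM — every shift.
Total cost: 5 + 8 = 13.
No cover costs less than 13.

13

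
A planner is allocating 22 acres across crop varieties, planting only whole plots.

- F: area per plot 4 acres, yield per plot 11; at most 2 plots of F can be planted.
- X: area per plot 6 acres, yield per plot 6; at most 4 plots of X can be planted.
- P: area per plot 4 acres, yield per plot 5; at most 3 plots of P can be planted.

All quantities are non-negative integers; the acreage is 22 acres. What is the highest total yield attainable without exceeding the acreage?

38

F has the best ratio (11/4); taking only F gives at most 2×11 = 22 (stopped by the supply cap of 2).
Mixing does better — 2×F, 1×X, and 2×P: area 22 ≤ 22, yield 2·11 + 1·6 + 2·5 = 38.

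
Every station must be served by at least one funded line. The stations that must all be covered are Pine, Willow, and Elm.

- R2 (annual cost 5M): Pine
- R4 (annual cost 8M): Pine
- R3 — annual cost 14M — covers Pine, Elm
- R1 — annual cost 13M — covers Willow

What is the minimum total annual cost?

This is a weighted set-cover instance.
The greedy cost-per-new-station heuristic would pick R2, R1, and R3 for 32, but a cheaper cover exists.
Choose R3 and R1: together they cover Pine, Willow, Elm — every station.
Total annual cost: 14 + 13 = 27.
No cover costs less than 27.

27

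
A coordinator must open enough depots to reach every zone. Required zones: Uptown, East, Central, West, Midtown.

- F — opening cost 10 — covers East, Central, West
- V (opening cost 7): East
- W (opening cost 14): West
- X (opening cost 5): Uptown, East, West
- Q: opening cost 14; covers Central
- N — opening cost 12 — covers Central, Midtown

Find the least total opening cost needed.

Choose X and N: together they cover Uptown, East, Central, West, Midtown — every zone.
Total opening cost: 5 + 12 = 17.
No cover costs less than 17.

17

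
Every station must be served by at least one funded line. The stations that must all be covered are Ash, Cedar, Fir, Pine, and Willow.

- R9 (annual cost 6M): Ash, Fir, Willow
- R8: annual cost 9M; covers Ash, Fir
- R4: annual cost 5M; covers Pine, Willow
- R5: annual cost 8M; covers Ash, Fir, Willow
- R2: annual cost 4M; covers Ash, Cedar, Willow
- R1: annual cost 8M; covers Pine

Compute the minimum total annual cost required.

15

Choose R9, R4, and R2: together they cover Ash, Cedar, Fir, Pine, Willow — every station.
Total annual cost: 6 + 5 + 4 = 15.
No cover costs less than 15.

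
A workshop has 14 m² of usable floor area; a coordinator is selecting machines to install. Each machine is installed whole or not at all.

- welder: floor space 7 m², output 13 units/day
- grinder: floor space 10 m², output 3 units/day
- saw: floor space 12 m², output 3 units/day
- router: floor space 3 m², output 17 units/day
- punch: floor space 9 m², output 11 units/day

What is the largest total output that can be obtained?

Allowing fractional choices, the relaxed optimum would be about 34.9, but machines are indivisible.
welder + router: floor space 7 + 3 = 10 ≤ 14, output 13 + 17 = 30.
router + punch: floor space 3 + 9 = 12 ≤ 14, output 17 + 11 = 28.
grinder + router: floor space 10 + 3 = 13 ≤ 14, output 3 + 17 = 20.
Best is welder and router with total output 30.

30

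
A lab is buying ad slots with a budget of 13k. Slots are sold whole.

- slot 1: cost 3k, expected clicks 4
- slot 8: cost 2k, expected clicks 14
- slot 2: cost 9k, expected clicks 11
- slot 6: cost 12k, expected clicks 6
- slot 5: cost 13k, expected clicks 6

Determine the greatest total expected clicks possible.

Treat it as a binary knapsack problem.
Allowing fractional choices, the relaxed optimum would be about 27.8, but ad slots are indivisible.
slot 1 + slot 8: cost 3 + 2 = 5 ≤ 13, expected clicks 4 + 14 = 18.
slot 8 + slot 2: cost 2 + 9 = 11 ≤ 13, expected clicks 14 + 11 = 25.
Best is slot 8 and slot 2 with total expected clicks 25.

25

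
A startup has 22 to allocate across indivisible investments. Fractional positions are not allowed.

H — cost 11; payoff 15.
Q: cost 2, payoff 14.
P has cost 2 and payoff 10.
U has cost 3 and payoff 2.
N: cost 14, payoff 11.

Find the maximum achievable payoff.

This is an integer program with binary decision variables.
Allowing fractional choices, the relaxed optimum would be about 44.5, but investments are indivisible.
H + Q + P + U: cost 11 + 2 + 2 + 3 = 18 ≤ 22, payoff 15 + 14 + 10 + 2 = 41.
H + Q + P: cost 11 + 2 + 2 = 15 ≤ 22, payoff 15 + 14 + 10 = 39.
Best is H, Q, P, and U with total payoff 41.

41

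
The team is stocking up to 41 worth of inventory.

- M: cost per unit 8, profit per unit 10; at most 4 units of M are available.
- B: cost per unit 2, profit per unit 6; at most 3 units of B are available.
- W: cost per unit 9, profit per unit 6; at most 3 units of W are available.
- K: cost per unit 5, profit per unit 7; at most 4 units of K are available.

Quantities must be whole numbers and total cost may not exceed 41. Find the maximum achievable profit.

This is a bounded integer knapsack.
B has the best ratio (6/2); taking only B gives at most 3×6 = 18 (stopped by the supply cap of 3).
Mixing does better — 3×M, 3×B, and 2×K: cost 40 ≤ 41, profit 3·10 + 3·6 + 2·7 = 62.

62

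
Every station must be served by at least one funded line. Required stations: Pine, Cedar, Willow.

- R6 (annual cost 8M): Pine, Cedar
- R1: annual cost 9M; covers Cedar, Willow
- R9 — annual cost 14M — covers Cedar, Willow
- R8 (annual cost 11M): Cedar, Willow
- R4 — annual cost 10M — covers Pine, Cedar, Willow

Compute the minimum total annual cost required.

This is an integer covering problem.
R4 alone covers Pine, Cedar, Willow — every station.
Total annual cost: 10.
No cover costs less than 10.

10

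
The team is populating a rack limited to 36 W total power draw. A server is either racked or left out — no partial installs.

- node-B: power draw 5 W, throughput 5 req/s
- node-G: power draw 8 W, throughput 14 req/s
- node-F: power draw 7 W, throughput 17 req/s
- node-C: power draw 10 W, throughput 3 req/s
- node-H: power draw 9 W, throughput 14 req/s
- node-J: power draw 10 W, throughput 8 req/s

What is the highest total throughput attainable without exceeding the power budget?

This is a 0-1 knapsack instance.
Allowing fractional choices, the relaxed optimum would be about 55.6, but servers are indivisible.
node-G + node-F + node-C + node-H: power draw 8 + 7 + 10 + 9 = 34 ≤ 36, throughput 14 + 17 + 3 + 14 = 48.
node-B + node-G + node-F + node-H: power draw 5 + 8 + 7 + 9 = 29 ≤ 36, throughput 5 + 14 + 17 + 14 = 50.
node-G + node-F + node-H + node-J: power draw 8 + 7 + 9 + 10 = 34 ≤ 36, throughput 14 + 17 + 14 + 8 = 53.
Best is node-G, node-F, node-H, and node-J with total throughput 53.

53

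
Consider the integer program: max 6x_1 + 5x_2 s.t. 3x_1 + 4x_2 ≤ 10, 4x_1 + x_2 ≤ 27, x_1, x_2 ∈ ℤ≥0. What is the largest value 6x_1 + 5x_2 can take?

Relaxing integrality, the LP optimum is 20.00 at (x_1,x_2) = (3.33, 0), which is not an integer point.
(x_1,x_2)=(3,0): 3·3+4·0=9≤10, 4·3+1·0=12≤27, objective 18.
(x_1,x_2)=(2,1): 3·2+4·1=10≤10, 4·2+1·1=9≤27, objective 17.
(x_1,x_2)=(2,0): 3·2+4·0=6≤10, 4·2+1·0=8≤27, objective 12.
Maximum is 18 at (x_1,x_2)=(3,0).

18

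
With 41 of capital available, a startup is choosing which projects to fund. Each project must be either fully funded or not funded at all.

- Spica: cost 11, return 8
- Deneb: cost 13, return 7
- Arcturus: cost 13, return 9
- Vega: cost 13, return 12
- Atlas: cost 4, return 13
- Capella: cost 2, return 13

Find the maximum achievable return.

Allowing fractional choices, the relaxed optimum would be about 53.6, but projects are indivisible.
Deneb + Vega + Atlas + Capella: cost 13 + 13 + 4 + 2 = 32 ≤ 41, return 7 + 12 + 13 + 13 = 45.
Arcturus + Vega + Atlas + Capella: cost 13 + 13 + 4 + 2 = 32 ≤ 41, return 9 + 12 + 13 + 13 = 47.
Spica + Vega + Atlas + Capella: cost 11 + 13 + 4 + 2 = 30 ≤ 41, return 8 + 12 + 13 + 13 = 46.
Best is Arcturus, Vega, Atlas, and Capella with total return 47.

47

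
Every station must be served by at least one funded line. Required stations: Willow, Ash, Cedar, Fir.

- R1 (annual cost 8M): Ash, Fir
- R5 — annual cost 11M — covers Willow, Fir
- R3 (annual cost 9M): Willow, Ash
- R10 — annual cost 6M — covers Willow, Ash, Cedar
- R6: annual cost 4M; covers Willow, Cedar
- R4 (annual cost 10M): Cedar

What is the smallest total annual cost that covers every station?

This is an integer covering problem.
The greedy cost-per-new-station heuristic would pick R10 and R1 for 14, but a cheaper cover exists.
Choose R1 and R6: together they cover Willow, Ash, Cedar, Fir — every station.
Total annual cost: 8 + 4 = 12.
No cover costs less than 12.

12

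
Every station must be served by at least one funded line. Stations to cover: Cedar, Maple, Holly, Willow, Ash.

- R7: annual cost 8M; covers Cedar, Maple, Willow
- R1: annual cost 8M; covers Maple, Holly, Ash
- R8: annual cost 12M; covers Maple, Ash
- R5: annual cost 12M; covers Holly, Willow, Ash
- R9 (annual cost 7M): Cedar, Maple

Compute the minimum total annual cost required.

16

Choose R7 and R1: together they cover Cedar, Maple, Holly, Willow, Ash — every station.
Total annual cost: 8 + 8 = 16.
No cover costs less than 16.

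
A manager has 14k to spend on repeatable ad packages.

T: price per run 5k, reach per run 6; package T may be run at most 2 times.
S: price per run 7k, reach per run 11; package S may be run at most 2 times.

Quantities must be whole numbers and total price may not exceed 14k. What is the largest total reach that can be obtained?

22

This is a bounded integer knapsack.
Take 2×S: price 14 ≤ 14, reach 2·11 = 22.
S has the best ratio (11/7) and is taken to its limit of 2; remaining capacity is filled optimally with the others.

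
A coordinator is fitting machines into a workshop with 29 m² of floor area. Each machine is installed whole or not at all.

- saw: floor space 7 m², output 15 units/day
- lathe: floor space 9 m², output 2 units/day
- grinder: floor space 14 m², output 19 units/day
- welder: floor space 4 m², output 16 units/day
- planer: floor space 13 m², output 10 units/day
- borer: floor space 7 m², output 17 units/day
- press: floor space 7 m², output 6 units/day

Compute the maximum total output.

grinder + welder + borer: floor space 14 + 4 + 7 = 25 ≤ 29, output 19 + 16 + 17 = 52.
saw + welder + borer + press: floor space 7 + 4 + 7 + 7 = 25 ≤ 29, output 15 + 16 + 17 + 6 = 54.
Best is saw, welder, borer, and press with total output 54.

54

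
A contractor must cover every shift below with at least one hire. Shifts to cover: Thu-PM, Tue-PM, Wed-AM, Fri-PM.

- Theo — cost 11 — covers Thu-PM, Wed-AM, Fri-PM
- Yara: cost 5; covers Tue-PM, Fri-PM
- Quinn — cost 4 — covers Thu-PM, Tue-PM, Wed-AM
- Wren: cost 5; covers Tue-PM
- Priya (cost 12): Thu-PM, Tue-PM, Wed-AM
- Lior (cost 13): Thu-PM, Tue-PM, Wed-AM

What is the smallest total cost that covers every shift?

9

Choose Yara and Quinn: together they cover Thu-PM, Tue-PM, Wed-AM, Fri-PM — every shift.
Total cost: 5 + 4 = 9.
No cover costs less than 9.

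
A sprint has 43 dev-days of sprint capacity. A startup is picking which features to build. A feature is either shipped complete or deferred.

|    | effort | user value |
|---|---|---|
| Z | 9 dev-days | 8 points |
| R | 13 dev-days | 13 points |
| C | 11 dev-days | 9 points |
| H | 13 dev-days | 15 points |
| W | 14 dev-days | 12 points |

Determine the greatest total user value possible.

Treat it as a binary knapsack problem.
Allowing fractional choices, the relaxed optimum would be about 42.9, but features are indivisible.
R + H + W: effort 13 + 13 + 14 = 40 ≤ 43, user value 13 + 15 + 12 = 40.
Z + R + H: effort 9 + 13 + 13 = 35 ≤ 43, user value 8 + 13 + 15 = 36.
R + C + H: effort 13 + 11 + 13 = 37 ≤ 43, user value 13 + 9 + 15 = 37.
Best is R, H, and W with total user value 40.

40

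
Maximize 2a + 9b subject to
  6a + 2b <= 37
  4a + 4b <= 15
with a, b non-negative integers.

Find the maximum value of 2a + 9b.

(a,b)=(0,3): 6·0+2·3=6≤37, 4·0+4·3=12≤15, objective 27.
(a,b)=(1,2): 6·1+2·2=10≤37, 4·1+4·2=12≤15, objective 20.
(a,b)=(0,2): 6·0+2·2=4≤37, 4·0+4·2=8≤15, objective 18.
No feasible integer point exceeds 27.

27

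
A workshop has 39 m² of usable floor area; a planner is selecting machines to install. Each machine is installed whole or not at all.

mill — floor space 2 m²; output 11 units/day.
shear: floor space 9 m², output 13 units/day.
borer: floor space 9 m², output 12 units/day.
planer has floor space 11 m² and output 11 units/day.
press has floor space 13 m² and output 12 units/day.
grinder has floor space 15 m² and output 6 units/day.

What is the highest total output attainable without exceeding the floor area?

48

Allowing fractional choices, the relaxed optimum would be about 54.4, but machines are indivisible.
mill + shear + borer + press: floor space 2 + 9 + 9 + 13 = 33 ≤ 39, output 11 + 13 + 12 + 12 = 48.
mill + shear + borer + planer: floor space 2 + 9 + 9 + 11 = 31 ≤ 39, output 11 + 13 + 12 + 11 = 47.
Best is mill, shear, borer, and press with total output 48.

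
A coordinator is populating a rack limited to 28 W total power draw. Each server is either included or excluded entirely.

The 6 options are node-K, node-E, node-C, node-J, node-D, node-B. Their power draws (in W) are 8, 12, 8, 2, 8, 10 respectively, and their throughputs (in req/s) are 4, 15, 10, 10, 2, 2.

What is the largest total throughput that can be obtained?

35

This is a 0-1 knapsack instance.
Allowing fractional choices, the relaxed optimum would be about 38.0, but servers are indivisible.
node-K + node-E + node-J: power draw 8 + 12 + 2 = 22 ≤ 28, throughput 4 + 15 + 10 = 29.
node-K + node-E + node-C: power draw 8 + 12 + 8 = 28 ≤ 28, throughput 4 + 15 + 10 = 29.
node-E + node-C + node-J: power draw 12 + 8 + 2 = 22 ≤ 28, throughput 15 + 10 + 10 = 35.
Best is node-E, node-C, and node-J with total throughput 35.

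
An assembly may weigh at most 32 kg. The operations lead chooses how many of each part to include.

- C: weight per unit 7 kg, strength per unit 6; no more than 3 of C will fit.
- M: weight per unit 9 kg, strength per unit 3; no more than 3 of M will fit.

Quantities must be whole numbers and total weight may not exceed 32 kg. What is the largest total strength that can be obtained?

3×C and 1×M: weight 30 ≤ 32, strength 3·6 + 1·3 = 21.
2×C and 2×M: weight 32 ≤ 32, strength 2·6 + 2·3 = 18.
Best is 21.

21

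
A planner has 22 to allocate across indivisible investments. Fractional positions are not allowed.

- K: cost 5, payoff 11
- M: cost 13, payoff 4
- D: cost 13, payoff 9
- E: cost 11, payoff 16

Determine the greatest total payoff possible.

27

K + D: cost 5 + 13 = 18 ≤ 22, payoff 11 + 9 = 20.
K + E: cost 5 + 11 = 16 ≤ 22, payoff 11 + 16 = 27.
Best is K and E with total payoff 27.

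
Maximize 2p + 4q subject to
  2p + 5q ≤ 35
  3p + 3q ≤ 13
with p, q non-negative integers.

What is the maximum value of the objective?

16

(p,q)=(0,4) is feasible, giving 16.
(p,q)=(1,3) is feasible, giving 14.
No feasible integer point exceeds 16.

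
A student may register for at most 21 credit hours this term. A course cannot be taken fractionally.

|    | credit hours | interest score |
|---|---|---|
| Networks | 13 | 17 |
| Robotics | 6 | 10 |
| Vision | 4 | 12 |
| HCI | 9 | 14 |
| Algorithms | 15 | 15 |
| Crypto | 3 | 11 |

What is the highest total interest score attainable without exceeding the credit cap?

40

Networks + Vision + Crypto: credit hours 13 + 4 + 3 = 20 ≤ 21, interest score 17 + 12 + 11 = 40.
Robotics + Vision + HCI: credit hours 6 + 4 + 9 = 19 ≤ 21, interest score 10 + 12 + 14 = 36.
Vision + HCI + Crypto: credit hours 4 + 9 + 3 = 16 ≤ 21, interest score 12 + 14 + 11 = 37.
Best is Networks, Vision, and Crypto with total interest score 40.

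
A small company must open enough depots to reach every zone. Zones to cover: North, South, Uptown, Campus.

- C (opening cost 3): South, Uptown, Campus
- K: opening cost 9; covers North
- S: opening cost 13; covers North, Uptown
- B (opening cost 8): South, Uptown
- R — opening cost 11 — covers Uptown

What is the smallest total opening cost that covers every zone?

12

Choose C and K: together they cover North, South, Uptown, Campus — every zone.
Total opening cost: 3 + 9 = 12.
No cover costs less than 12.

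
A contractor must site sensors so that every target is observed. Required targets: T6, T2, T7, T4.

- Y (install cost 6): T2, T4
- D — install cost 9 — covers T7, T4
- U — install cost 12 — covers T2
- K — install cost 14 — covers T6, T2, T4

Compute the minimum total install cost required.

23

Choose D and K: together they cover T6, T2, T7, T4 — every target.
Total install cost: 9 + 14 = 23.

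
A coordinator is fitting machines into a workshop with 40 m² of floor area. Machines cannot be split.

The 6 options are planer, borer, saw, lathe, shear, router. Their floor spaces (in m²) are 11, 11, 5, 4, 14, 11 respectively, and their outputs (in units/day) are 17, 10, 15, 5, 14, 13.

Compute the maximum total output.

This is a 0-1 knapsack instance.
Take planer, borer, saw, and router: floor space 11 + 11 + 5 + 11 = 38 ≤ 40, output 17 + 10 + 15 + 13 = 55.
No other feasible combination does better.

55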